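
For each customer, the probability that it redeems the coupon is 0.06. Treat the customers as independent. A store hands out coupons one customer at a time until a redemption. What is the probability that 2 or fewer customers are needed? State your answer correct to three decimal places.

Y = number of customers to the first success; geometric, p = 0.06.
P(Y ≤ 2) = 1 − (1−p)^2 = 1 − 0.88360 = 0.11640

0.116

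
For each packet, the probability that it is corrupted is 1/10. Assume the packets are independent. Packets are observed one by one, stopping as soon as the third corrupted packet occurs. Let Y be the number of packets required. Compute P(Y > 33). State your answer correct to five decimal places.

Needing more than 33 packets ⇔ fewer than 3 successes in the first 33. With X ~ Binomial(33, 0.10), P(Y > 33) = P(X ≤ 2).
  k=0: C(33,0)·0.10^0·0.90^33 = 0.0309032
  k=1: C(33,1)·0.10^1·0.90^32 = 0.1133116
  k=2: C(33,2)·0.10^2·0.90^31 = 0.2014428
P(X ≤ 2) = 0.3456575

0.34566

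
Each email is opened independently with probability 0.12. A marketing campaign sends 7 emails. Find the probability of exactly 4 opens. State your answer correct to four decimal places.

X ~ Binomial(n=7, p=0.12).
P(X=4) = C(7,4) · p^4 · (1−p)^3
= 35 · 0.00020736 · 0.68147 = 0.004946

0.0049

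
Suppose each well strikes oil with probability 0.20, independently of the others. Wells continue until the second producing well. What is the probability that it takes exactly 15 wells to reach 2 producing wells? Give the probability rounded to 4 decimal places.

0.0308

Y = trial on which the second success occurs; negative binomial, r=2, p=0.20.
P(Y=15) = C(14,1) · p^2 · (1−p)^13
= 14 · 0.04 · 0.054976 = 0.030786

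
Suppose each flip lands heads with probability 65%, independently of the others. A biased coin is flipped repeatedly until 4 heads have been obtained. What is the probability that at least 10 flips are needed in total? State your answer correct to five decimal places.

Needing more than 9 flips ⇔ fewer than 4 successes in the first 9. With X ~ Binomial(9, 0.65), P(Y > 9) = P(X ≤ 3).
  k=0: C(9,0)·0.65^0·0.35^9 = 0.0000788
  k=1: C(9,1)·0.65^1·0.35^8 = 0.0013173
  k=2: C(9,2)·0.65^2·0.35^7 = 0.0097860
  k=3: C(9,3)·0.65^3·0.35^6 = 0.0424060
P(X ≤ 3) = 0.0535882

0.05359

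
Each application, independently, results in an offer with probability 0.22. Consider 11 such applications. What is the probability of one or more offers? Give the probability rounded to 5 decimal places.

P(at least one) = 1 − P(none) = 1 − (1 − 0.22)^11
= 1 − 0.0650191 = 0.9349809

0.93498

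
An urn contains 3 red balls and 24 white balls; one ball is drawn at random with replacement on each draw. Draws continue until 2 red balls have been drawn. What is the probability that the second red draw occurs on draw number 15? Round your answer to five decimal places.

0.03738

Y = trial on which the second success occurs; negative binomial, r=2, p=0.111111.
P(Y=15) = C(14,1) · p^2 · (1−p)^13
= 14 · 0.012346 · 0.21628 = 0.0373818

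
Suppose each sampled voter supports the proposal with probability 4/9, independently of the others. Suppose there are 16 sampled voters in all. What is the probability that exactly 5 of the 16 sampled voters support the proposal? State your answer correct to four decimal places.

0.1179

X ~ Binomial(n=16, p=0.444444).
P(X=5) = C(16,5) · p^5 · (1−p)^11
= 4368 · 0.017342 · 0.001556 = 0.117862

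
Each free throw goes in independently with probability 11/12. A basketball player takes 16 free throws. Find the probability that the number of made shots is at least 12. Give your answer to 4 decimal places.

X ~ Binomial(16, 0.916667); P(X ≥ 12) = Σ C(16,k) p^k (1−p)^(16−k) over k:
  k=12: C(16,12)·0.916667^12·0.083333^4 = 0.030895
  k=13: C(16,13)·0.916667^13·0.083333^3 = 0.104567
  k=14: C(16,14)·0.916667^14·0.083333^2 = 0.246478
  k=15: C(16,15)·0.916667^15·0.083333^1 = 0.361502
  k=16: C(16,16)·0.916667^16·0.083333^0 = 0.248532
Total = 0.991974

0.9920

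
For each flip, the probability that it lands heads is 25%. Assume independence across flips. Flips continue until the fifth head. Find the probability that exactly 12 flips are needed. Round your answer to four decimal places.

0.0430

Y = trial on which the fifth success occurs; negative binomial, r=5, p=0.25.
P(Y=12) = C(11,4) · p^5 · (1−p)^7
= 330 · 0.00097656 · 0.13348 = 0.043017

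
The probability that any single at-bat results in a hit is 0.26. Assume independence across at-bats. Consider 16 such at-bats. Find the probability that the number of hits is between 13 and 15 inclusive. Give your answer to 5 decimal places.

0.00001

X ~ Binomial(16, 0.26); P(13 ≤ X ≤ 15) = Σ C(16,k) p^k (1−p)^(16−k) over k:
  k=13: C(16,13)·0.26^13·0.74^3 = 0.0000056
  k=14: C(16,14)·0.26^14·0.74^2 = 0.0000004
  k=15: C(16,15)·0.26^15·0.74^1 = 0.0000000
Total = 0.0000061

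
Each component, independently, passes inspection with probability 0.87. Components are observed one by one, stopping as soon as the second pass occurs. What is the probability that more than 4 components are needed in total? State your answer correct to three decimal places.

0.008

Needing more than 4 components ⇔ fewer than 2 successes in the first 4. With X ~ Binomial(4, 0.87), P(Y > 4) = P(X ≤ 1).
  k=0: C(4,0)·0.87^0·0.13^4 = 0.00029
  k=1: C(4,1)·0.87^1·0.13^3 = 0.00765
P(X ≤ 1) = 0.00793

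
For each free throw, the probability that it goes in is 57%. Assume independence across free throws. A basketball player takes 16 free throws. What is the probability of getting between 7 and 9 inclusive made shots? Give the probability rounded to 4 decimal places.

0.4775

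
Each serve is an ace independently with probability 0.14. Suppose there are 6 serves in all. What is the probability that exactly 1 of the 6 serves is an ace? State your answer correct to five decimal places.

0.39516

X ~ Binomial(n=6, p=0.14).
P(X=1) = C(6,1) · p^1 · (1−p)^5
= 6 · 0.14 · 0.47043 = 0.3951587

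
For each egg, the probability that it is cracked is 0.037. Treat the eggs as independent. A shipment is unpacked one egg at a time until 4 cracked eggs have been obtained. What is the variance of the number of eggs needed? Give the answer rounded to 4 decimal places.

Y = total eggs until the fourth success; negative binomial with r=4, p=0.037.
Var(Y) = r(1−p)/p² = 4·0.963 / 0.037² = 2813.732652

2813.7327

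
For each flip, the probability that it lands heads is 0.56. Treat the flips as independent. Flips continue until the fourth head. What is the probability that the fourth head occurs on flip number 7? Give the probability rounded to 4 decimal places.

Y = trial on which the fourth success occurs; negative binomial, r=4, p=0.56.
P(Y=7) = C(6,3) · p^4 · (1−p)^3
= 20 · 0.098345 · 0.085184 = 0.167548

0.1675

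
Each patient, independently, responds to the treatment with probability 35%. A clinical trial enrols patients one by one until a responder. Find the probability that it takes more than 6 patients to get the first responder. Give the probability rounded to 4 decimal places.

Y = number of patients to the first success; geometric, p = 0.35.
P(Y > 6) = P(first 6 all fail) = (1−p)^6 = 0.075419

0.0754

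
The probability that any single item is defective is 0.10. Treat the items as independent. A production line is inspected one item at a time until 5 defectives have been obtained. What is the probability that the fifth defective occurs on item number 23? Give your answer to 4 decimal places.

Y = trial on which the fifth success occurs; negative binomial, r=5, p=0.10.
P(Y=23) = C(22,4) · p^5 · (1−p)^18
= 7315 · 1e-05 · 0.15009 = 0.010979

0.0110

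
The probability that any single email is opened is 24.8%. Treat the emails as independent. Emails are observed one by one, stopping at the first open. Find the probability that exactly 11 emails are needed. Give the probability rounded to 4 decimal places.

Geometric (trials to first success), p = 0.248.
P(Y = 11) = (1−p)^10 · p = 0.057833 · 0.248 = 0.014343

0.0143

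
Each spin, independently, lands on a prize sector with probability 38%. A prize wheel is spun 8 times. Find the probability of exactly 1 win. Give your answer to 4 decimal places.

X ~ Binomial(n=8, p=0.38).
P(X=1) = C(8,1) · p^1 · (1−p)^7
= 8 · 0.38 · 0.035216 = 0.107057

0.1071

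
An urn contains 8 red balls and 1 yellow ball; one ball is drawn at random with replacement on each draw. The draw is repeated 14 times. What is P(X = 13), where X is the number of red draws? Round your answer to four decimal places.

0.3364

X ~ Binomial(n=14, p=0.888889).
P(X=13) = C(14,13) · p^13 · (1−p)^1
= 14 · 0.21628 · 0.11111 = 0.336436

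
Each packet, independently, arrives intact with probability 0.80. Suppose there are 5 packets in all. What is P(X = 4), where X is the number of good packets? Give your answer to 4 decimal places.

X ~ Binomial(n=5, p=0.80).
P(X=4) = C(5,4) · p^4 · (1−p)^1
= 5 · 0.4096 · 0.2 = 0.409600

0.4096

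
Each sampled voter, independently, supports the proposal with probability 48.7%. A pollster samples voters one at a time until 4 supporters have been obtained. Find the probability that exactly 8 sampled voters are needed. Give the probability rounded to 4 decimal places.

Y = trial on which the fourth success occurs; negative binomial, r=4, p=0.487.
P(Y=8) = C(7,3) · p^4 · (1−p)^4
= 35 · 0.056249 · 0.069258 = 0.136349

0.1363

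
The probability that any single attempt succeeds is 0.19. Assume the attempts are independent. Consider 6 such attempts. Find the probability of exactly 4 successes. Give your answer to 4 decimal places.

0.0128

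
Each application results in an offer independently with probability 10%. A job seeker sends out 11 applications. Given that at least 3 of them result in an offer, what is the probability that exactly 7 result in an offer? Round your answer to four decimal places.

0.0002

X ~ Binomial(11, 0.10). Want P(X=7 | X≥3) = P(X=7) / P(X≥3).
P(X=7) = C(11,7)·0.10^7·0.90^4 = 0.000022
P(X≥3) = 1 − 0.313811 − 0.383546 − 0.213081 = 0.089562
Ratio = 0.000022 / 0.089562 = 0.000242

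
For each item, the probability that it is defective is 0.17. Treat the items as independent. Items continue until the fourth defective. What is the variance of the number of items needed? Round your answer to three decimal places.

114.879

Y = total items until the fourth success; negative binomial with r=4, p=0.17.
Var(Y) = r(1−p)/p² = 4·0.83 / 0.17² = 114.87889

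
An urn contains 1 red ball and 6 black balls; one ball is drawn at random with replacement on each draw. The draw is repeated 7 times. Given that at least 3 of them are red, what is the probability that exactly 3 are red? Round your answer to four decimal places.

X ~ Binomial(7, 0.142857). Want P(X=3 | X≥3) = P(X=3) / P(X≥3).
P(X=3) = C(7,3)·0.142857^3·0.857143^4 = 0.055079
P(X≥3) = 1 − 0.339917 − 0.396569 − 0.198285 = 0.065229
Ratio = 0.055079 / 0.065229 = 0.844394

0.8444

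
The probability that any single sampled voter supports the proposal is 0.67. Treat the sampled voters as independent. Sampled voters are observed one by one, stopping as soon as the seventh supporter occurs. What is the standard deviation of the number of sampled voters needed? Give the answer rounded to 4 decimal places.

Y = total sampled voters until the seventh success; negative binomial with r=7, p=0.67.
SD(Y) = √[r(1−p)/p²] = √(5.145912) = 2.268460

2.2685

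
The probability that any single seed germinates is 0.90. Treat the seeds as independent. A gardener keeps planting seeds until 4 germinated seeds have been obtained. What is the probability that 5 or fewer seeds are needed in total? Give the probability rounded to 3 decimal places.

0.919

Finishing within 5 seeds ⇔ at least 4 successes in the first 5. With X ~ Binomial(5, 0.90), P(Y ≤ 5) = 1 − P(X ≤ 3).
  k=0: C(5,0)·0.90^0·0.10^5 = 0.00001
  k=1: C(5,1)·0.90^1·0.10^4 = 0.00045
  k=2: C(5,2)·0.90^2·0.10^3 = 0.00810
  k=3: C(5,3)·0.90^3·0.10^2 = 0.07290
1 − 0.08146 = 0.91854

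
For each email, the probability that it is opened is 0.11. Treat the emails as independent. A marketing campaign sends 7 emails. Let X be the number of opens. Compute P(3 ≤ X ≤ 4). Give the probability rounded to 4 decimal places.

X ~ Binomial(7, 0.11); P(3 ≤ X ≤ 4) = Σ C(7,k) p^k (1−p)^(7−k) over k:
  k=3: C(7,3)·0.11^3·0.89^4 = 0.029228
  k=4: C(7,4)·0.11^4·0.89^3 = 0.003613
Total = 0.032841

0.0328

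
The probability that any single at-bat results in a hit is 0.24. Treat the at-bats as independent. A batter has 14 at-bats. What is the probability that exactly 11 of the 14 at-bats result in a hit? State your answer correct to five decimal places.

X ~ Binomial(n=14, p=0.24).
P(X=11) = C(14,11) · p^11 · (1−p)^3
= 364 · 1.5217e-07 · 0.43898 = 0.0000243

0.00002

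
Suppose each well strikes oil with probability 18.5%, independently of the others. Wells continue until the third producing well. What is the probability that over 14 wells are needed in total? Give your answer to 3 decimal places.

Needing more than 14 wells ⇔ fewer than 3 successes in the first 14. With X ~ Binomial(14, 0.185), P(Y > 14) = P(X ≤ 2).
  k=0: C(14,0)·0.185^0·0.815^14 = 0.05704
  k=1: C(14,1)·0.185^1·0.815^13 = 0.18128
  k=2: C(14,2)·0.185^2·0.815^12 = 0.26747
P(X ≤ 2) = 0.50579

0.506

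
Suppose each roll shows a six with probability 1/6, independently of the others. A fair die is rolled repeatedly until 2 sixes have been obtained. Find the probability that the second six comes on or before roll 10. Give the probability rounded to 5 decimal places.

0.51548

Finishing within 10 rolls ⇔ at least 2 successes in the first 10. With X ~ Binomial(10, 0.166667), P(Y ≤ 10) = 1 − P(X ≤ 1).
  k=0: C(10,0)·0.166667^0·0.833333^10 = 0.1615056
  k=1: C(10,1)·0.166667^1·0.833333^9 = 0.3230112
1 − 0.4845167 = 0.5154833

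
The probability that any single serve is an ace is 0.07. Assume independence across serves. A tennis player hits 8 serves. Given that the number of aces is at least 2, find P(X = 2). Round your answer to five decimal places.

0.85794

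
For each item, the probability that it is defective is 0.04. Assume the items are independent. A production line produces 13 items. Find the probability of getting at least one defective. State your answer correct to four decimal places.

P(at least one) = 1 − P(none) = 1 − (1 − 0.04)^13
= 1 − 0.588201 = 0.411799

0.4118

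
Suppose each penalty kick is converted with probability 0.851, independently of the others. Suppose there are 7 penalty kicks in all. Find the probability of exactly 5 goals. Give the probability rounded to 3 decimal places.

X ~ Binomial(n=7, p=0.851).
P(X=5) = C(7,5) · p^5 · (1−p)^2
= 21 · 0.44632 · 0.022201 = 0.20808

0.208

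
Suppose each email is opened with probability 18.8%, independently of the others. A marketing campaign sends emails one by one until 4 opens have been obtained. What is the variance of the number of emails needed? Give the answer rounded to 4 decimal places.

91.8968

Y = total emails until the fourth success; negative binomial with r=4, p=0.188.
Var(Y) = r(1−p)/p² = 4·0.812 / 0.188² = 91.896786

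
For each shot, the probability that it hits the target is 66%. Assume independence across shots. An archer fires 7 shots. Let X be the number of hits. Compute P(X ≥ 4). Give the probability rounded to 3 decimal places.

0.816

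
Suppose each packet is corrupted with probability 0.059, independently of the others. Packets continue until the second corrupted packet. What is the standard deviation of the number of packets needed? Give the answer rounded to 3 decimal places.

23.252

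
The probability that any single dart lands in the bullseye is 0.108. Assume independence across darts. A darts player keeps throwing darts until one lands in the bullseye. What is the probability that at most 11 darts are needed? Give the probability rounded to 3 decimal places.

0.716

Y = number of darts to the first success; geometric, p = 0.108.
P(Y ≤ 11) = 1 − (1−p)^11 = 1 − 0.28445 = 0.71555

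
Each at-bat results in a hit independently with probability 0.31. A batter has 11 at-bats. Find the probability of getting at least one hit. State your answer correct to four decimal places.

0.9831

P(at least one) = 1 − P(none) = 1 − (1 − 0.31)^11
= 1 − 0.016879 = 0.983121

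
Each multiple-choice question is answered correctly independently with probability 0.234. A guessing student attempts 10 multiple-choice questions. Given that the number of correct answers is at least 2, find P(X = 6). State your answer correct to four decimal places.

X ~ Binomial(10, 0.234). Want P(X=6 | X≥2) = P(X=6) / P(X≥2).
P(X=6) = C(10,6)·0.234^6·0.766^4 = 0.011869
P(X≥2) = 1 − 0.069548 − 0.212459 = 0.717993
Ratio = 0.011869 / 0.717993 = 0.016531

0.0165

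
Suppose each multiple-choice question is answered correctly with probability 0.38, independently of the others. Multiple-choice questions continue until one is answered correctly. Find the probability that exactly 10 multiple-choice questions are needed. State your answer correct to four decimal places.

0.0051

Geometric (trials to first success), p = 0.38.
P(Y = 10) = (1−p)^9 · p = 0.013537 · 0.38 = 0.005144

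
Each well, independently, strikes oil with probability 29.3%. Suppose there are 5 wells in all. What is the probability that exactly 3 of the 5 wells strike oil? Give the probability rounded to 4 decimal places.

X ~ Binomial(n=5, p=0.293).
P(X=3) = C(5,3) · p^3 · (1−p)^2
= 10 · 0.025154 · 0.49985 = 0.125731

0.1257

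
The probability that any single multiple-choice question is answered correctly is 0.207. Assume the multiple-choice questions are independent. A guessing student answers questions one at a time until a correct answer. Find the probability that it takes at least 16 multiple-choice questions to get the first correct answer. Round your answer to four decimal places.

Y = number of multiple-choice questions to the first success; geometric, p = 0.207.
P(Y > 15) = P(first 15 all fail) = (1−p)^15 = 0.030839

0.0308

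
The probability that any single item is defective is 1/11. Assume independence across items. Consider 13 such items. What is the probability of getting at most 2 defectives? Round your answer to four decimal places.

0.8922

X ~ Binomial(13, 0.090909); P(X ≤ 2) = Σ C(13,k) p^k (1−p)^(13−k) over k:
  k=0: C(13,0)·0.090909^0·0.909091^13 = 0.289664
  k=1: C(13,1)·0.090909^1·0.909091^12 = 0.376564
  k=2: C(13,2)·0.090909^2·0.909091^11 = 0.225938
Total = 0.892166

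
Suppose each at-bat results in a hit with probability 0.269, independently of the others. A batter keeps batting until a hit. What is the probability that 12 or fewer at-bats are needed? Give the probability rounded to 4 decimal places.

0.9767

Y = number of at-bats to the first success; geometric, p = 0.269.
P(Y ≤ 12) = 1 − (1−p)^12 = 1 − 0.023281 = 0.976719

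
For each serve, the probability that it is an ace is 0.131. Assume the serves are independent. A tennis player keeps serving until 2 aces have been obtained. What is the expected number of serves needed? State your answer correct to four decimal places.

15.2672

Y = total serves until the second success; negative binomial with r=2, p=0.131.
E[Y] = r / p = 2 / 0.131 = 15.267176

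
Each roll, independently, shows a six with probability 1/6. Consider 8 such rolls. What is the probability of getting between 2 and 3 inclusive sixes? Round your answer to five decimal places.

0.36467

X ~ Binomial(8, 0.166667); P(2 ≤ X ≤ 3) = Σ C(8,k) p^k (1−p)^(8−k) over k:
  k=2: C(8,2)·0.166667^2·0.833333^6 = 0.2604762
  k=3: C(8,3)·0.166667^3·0.833333^5 = 0.1041905
Total = 0.3646667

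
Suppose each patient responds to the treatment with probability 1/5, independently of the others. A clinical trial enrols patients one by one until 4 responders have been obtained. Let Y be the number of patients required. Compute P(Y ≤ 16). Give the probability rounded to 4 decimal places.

0.4019

Finishing within 16 patients ⇔ at least 4 successes in the first 16. With X ~ Binomial(16, 0.20), P(Y ≤ 16) = 1 − P(X ≤ 3).
  k=0: C(16,0)·0.20^0·0.80^16 = 0.028147
  k=1: C(16,1)·0.20^1·0.80^15 = 0.112590
  k=2: C(16,2)·0.20^2·0.80^14 = 0.211106
  k=3: C(16,3)·0.20^3·0.80^13 = 0.246291
1 − 0.598134 = 0.401866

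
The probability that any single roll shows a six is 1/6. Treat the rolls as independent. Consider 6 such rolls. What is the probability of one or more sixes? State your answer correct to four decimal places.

P(at least one) = 1 − P(none) = 1 − (1 − 0.166667)^6
= 1 − 0.334898 = 0.665102

0.6651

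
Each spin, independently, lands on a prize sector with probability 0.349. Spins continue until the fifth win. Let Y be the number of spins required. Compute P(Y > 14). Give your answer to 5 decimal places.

Needing more than 14 spins ⇔ fewer than 5 successes in the first 14. With X ~ Binomial(14, 0.349), P(Y > 14) = P(X ≤ 4).
  k=0: C(14,0)·0.349^0·0.651^14 = 0.0024555
  k=1: C(14,1)·0.349^1·0.651^13 = 0.0184292
  k=2: C(14,2)·0.349^2·0.651^12 = 0.0642191
  k=3: C(14,3)·0.349^3·0.651^11 = 0.1377110
  k=4: C(14,4)·0.349^4·0.651^10 = 0.2030232
P(X ≤ 4) = 0.4258379

0.42584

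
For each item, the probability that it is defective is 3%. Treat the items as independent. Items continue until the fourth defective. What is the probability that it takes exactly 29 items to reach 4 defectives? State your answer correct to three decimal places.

Y = trial on which the fourth success occurs; negative binomial, r=4, p=0.03.
P(Y=29) = C(28,3) · p^4 · (1−p)^25
= 3276 · 8.1e-07 · 0.46697 = 0.00124

0.001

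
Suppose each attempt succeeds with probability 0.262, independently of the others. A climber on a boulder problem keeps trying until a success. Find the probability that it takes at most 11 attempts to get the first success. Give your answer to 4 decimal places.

0.9646

Y = number of attempts to the first success; geometric, p = 0.262.
P(Y ≤ 11) = 1 − (1−p)^11 = 1 − 0.035369 = 0.964631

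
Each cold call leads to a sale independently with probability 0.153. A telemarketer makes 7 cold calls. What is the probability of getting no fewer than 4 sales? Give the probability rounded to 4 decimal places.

X ~ Binomial(7, 0.153); P(X ≥ 4) = Σ C(7,k) p^k (1−p)^(7−k) over k:
  k=4: C(7,4)·0.153^4·0.847^3 = 0.011654
  k=5: C(7,5)·0.153^5·0.847^2 = 0.001263
  k=6: C(7,6)·0.153^6·0.847^1 = 0.000076
  k=7: C(7,7)·0.153^7·0.847^0 = 0.000002
Total = 0.012995

0.0130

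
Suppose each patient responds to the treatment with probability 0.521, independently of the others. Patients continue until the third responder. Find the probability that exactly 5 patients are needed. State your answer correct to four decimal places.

Y = trial on which the third success occurs; negative binomial, r=3, p=0.521.
P(Y=5) = C(4,2) · p^3 · (1−p)^2
= 6 · 0.14142 · 0.22944 = 0.194686

0.1947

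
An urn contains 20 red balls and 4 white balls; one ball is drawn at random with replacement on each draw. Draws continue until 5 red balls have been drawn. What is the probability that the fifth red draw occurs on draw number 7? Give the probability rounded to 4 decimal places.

Y = trial on which the fifth success occurs; negative binomial, r=5, p=0.833333.
P(Y=7) = C(6,4) · p^5 · (1−p)^2
= 15 · 0.40188 · 0.027778 = 0.167449

0.1674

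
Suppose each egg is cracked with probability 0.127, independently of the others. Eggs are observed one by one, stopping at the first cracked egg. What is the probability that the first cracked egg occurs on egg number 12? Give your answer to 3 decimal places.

Geometric (trials to first success), p = 0.127.
P(Y = 12) = (1−p)^11 · p = 0.22447 · 0.127 = 0.02851

0.029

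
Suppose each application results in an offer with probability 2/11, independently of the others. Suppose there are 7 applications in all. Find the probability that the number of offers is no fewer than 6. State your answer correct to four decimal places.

X ~ Binomial(7, 0.181818); P(X ≥ 6) = Σ C(7,k) p^k (1−p)^(7−k) over k:
  k=6: C(7,6)·0.181818^6·0.818182^1 = 0.000207
  k=7: C(7,7)·0.181818^7·0.818182^0 = 0.000007
Total = 0.000213

0.0002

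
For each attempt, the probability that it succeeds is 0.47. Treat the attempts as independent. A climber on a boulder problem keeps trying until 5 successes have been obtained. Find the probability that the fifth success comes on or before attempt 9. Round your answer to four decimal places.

Finishing within 9 attempts ⇔ at least 5 successes in the first 9. With X ~ Binomial(9, 0.47), P(Y ≤ 9) = 1 − P(X ≤ 4).
  k=0: C(9,0)·0.47^0·0.53^9 = 0.003300
  k=1: C(9,1)·0.47^1·0.53^8 = 0.026336
  k=2: C(9,2)·0.47^2·0.53^7 = 0.093418
  k=3: C(9,3)·0.47^3·0.53^6 = 0.193298
  k=4: C(9,4)·0.47^4·0.53^5 = 0.257123
1 − 0.573475 = 0.426525

0.4265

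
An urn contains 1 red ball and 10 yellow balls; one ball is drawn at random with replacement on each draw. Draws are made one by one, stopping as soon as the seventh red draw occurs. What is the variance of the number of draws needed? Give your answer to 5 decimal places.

770.00000

Y = total draws until the seventh success; negative binomial with r=7, p=0.090909.
Var(Y) = r(1−p)/p² = 7·0.909091 / 0.090909² = 770.0000000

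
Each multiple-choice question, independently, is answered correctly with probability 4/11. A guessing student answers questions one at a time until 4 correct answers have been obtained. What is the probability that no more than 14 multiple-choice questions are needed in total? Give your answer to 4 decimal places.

Finishing within 14 multiple-choice questions ⇔ at least 4 successes in the first 14. With X ~ Binomial(14, 0.363636), P(Y ≤ 14) = 1 − P(X ≤ 3).
  k=0: C(14,0)·0.363636^0·0.636364^14 = 0.001786
  k=1: C(14,1)·0.363636^1·0.636364^13 = 0.014288
  k=2: C(14,2)·0.363636^2·0.636364^12 = 0.053069
  k=3: C(14,3)·0.363636^3·0.636364^11 = 0.121300
1 − 0.190443 = 0.809557

0.8096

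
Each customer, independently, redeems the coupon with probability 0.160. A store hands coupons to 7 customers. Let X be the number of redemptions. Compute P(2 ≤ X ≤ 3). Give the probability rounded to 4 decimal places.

0.2962

X ~ Binomial(7, 0.16); P(2 ≤ X ≤ 3) = Σ C(7,k) p^k (1−p)^(7−k) over k:
  k=2: C(7,2)·0.16^2·0.84^5 = 0.224831
  k=3: C(7,3)·0.16^3·0.84^4 = 0.071375
Total = 0.296206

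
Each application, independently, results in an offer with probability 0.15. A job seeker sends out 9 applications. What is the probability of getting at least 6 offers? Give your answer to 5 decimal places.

0.00063

X ~ Binomial(9, 0.15); P(X ≥ 6) = Σ C(9,k) p^k (1−p)^(9−k) over k:
  k=6: C(9,6)·0.15^6·0.85^3 = 0.0005876
  k=7: C(9,7)·0.15^7·0.85^2 = 0.0000444
  k=8: C(9,8)·0.15^8·0.85^1 = 0.0000020
  k=9: C(9,9)·0.15^9·0.85^0 = 0.0000000
Total = 0.0006340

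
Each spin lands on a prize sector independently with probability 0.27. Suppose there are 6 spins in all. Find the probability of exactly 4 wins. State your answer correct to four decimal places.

X ~ Binomial(n=6, p=0.27).
P(X=4) = C(6,4) · p^4 · (1−p)^2
= 15 · 0.0053144 · 0.5329 = 0.042481

0.0425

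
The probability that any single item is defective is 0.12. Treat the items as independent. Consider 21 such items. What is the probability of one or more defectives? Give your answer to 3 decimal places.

P(at least one) = 1 − P(none) = 1 − (1 − 0.12)^21
= 1 − 0.06826 = 0.93174

0.932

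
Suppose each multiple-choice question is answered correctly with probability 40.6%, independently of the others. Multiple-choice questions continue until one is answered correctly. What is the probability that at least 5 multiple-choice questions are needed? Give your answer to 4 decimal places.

0.1245

Y = number of multiple-choice questions to the first success; geometric, p = 0.406.
P(Y > 4) = P(first 4 all fail) = (1−p)^4 = 0.124493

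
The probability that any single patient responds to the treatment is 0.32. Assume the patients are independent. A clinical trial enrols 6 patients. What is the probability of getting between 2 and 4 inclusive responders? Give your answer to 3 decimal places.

0.607

X ~ Binomial(6, 0.32); P(2 ≤ X ≤ 4) = Σ C(6,k) p^k (1−p)^(6−k) over k:
  k=2: C(6,2)·0.32^2·0.68^4 = 0.32842
  k=3: C(6,3)·0.32^3·0.68^3 = 0.20607
  k=4: C(6,4)·0.32^4·0.68^2 = 0.07273
Total = 0.60721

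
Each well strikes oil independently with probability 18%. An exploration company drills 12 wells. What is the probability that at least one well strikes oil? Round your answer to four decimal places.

P(at least one) = 1 − P(none) = 1 − (1 − 0.18)^12
= 1 − 0.092420 = 0.907580

0.9076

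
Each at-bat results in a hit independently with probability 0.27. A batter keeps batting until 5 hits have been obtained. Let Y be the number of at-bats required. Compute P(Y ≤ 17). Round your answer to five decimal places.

Finishing within 17 at-bats ⇔ at least 5 successes in the first 17. With X ~ Binomial(17, 0.27), P(Y ≤ 17) = 1 − P(X ≤ 4).
  k=0: C(17,0)·0.27^0·0.73^17 = 0.0047478
  k=1: C(17,1)·0.27^1·0.73^16 = 0.0298523
  k=2: C(17,2)·0.27^2·0.73^15 = 0.0883302
  k=3: C(17,3)·0.27^3·0.73^14 = 0.1633504
  k=4: C(17,4)·0.27^4·0.73^13 = 0.2114605
1 − 0.4977412 = 0.5022588

0.50226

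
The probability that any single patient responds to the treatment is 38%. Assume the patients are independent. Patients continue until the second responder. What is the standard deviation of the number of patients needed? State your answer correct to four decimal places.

Y = total patients until the second success; negative binomial with r=2, p=0.38.
SD(Y) = √[r(1−p)/p²] = √(8.587258) = 2.930402

2.9304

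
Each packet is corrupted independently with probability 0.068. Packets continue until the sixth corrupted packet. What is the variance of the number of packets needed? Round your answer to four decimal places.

1209.3426

Y = total packets until the sixth success; negative binomial with r=6, p=0.068.
Var(Y) = r(1−p)/p² = 6·0.932 / 0.068² = 1209.342561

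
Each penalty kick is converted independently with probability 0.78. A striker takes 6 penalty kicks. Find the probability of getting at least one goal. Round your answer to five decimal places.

0.99989

P(at least one) = 1 − P(none) = 1 − (1 − 0.78)^6
= 1 − 0.0001134 = 0.9998866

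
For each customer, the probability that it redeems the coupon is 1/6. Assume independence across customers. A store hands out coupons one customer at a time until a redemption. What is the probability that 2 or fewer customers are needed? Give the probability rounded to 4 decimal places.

Y = number of customers to the first success; geometric, p = 0.166667.
P(Y ≤ 2) = 1 − (1−p)^2 = 1 − 0.694444 = 0.305556

0.3056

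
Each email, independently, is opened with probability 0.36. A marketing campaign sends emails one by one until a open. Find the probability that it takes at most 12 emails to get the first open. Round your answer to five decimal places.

0.99528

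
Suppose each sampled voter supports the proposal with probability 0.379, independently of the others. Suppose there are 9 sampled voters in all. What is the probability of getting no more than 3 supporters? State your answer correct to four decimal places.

0.5356

X ~ Binomial(9, 0.379); P(X ≤ 3) = Σ C(9,k) p^k (1−p)^(9−k) over k:
  k=0: C(9,0)·0.379^0·0.621^9 = 0.013735
  k=1: C(9,1)·0.379^1·0.621^8 = 0.075442
  k=2: C(9,2)·0.379^2·0.621^7 = 0.184171
  k=3: C(9,3)·0.379^3·0.621^6 = 0.262269
Total = 0.535617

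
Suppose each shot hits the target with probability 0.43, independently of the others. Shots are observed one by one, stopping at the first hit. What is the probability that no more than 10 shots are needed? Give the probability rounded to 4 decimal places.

0.9964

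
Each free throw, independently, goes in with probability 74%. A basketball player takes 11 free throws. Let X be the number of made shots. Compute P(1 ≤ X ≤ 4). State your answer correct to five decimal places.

0.00952

X ~ Binomial(11, 0.74); P(1 ≤ X ≤ 4) = Σ C(11,k) p^k (1−p)^(11−k) over k:
  k=1: C(11,1)·0.74^1·0.26^10 = 0.0000115
  k=2: C(11,2)·0.74^2·0.26^9 = 0.0001635
  k=3: C(11,3)·0.74^3·0.26^8 = 0.0013963
  k=4: C(11,4)·0.74^4·0.26^7 = 0.0079479
Total = 0.0095192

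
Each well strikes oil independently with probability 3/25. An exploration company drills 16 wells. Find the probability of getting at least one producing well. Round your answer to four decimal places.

0.8707

P(at least one) = 1 − P(none) = 1 − (1 − 0.12)^16
= 1 − 0.129337 = 0.870663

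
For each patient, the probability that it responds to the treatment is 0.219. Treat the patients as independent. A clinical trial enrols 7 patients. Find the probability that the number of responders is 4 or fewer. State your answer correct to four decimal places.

0.9929

X ~ Binomial(7, 0.219); P(X ≤ 4) = Σ C(7,k) p^k (1−p)^(7−k) over k:
  k=0: C(7,0)·0.219^0·0.781^7 = 0.177238
  k=1: C(7,1)·0.219^1·0.781^6 = 0.347895
  k=2: C(7,2)·0.219^2·0.781^5 = 0.292660
  k=3: C(7,3)·0.219^3·0.781^4 = 0.136774
  k=4: C(7,4)·0.219^4·0.781^3 = 0.038353
Total = 0.992920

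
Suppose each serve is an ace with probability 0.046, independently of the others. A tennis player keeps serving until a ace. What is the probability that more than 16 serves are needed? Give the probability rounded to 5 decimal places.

0.47073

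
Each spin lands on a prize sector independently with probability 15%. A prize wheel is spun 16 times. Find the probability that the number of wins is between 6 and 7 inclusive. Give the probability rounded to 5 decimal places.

X ~ Binomial(16, 0.15); P(6 ≤ X ≤ 7) = Σ C(16,k) p^k (1−p)^(16−k) over k:
  k=6: C(16,6)·0.15^6·0.85^10 = 0.0179581
  k=7: C(16,7)·0.15^7·0.85^9 = 0.0045273
Total = 0.0224854

0.02249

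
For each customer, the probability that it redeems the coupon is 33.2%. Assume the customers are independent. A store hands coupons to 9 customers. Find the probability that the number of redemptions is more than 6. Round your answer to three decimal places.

X ~ Binomial(9, 0.332); P(X ≥ 7) = Σ C(9,k) p^k (1−p)^(9−k) over k:
  k=7: C(9,7)·0.332^7·0.668^2 = 0.00714
  k=8: C(9,8)·0.332^8·0.668^1 = 0.00089
  k=9: C(9,9)·0.332^9·0.668^0 = 0.00005
Total = 0.00808

0.008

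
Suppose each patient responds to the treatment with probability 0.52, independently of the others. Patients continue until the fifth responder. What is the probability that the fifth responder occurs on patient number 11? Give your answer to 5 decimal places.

Y = trial on which the fifth success occurs; negative binomial, r=5, p=0.52.
P(Y=11) = C(10,4) · p^5 · (1−p)^6
= 210 · 0.03802 · 0.012231 = 0.0976525

0.09765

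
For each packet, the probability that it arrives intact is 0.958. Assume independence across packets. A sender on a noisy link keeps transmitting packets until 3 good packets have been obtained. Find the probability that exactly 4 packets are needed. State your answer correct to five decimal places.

0.11078

Y = trial on which the third success occurs; negative binomial, r=3, p=0.958.
P(Y=4) = C(3,2) · p^3 · (1−p)^1
= 3 · 0.87922 · 0.042 = 0.1107815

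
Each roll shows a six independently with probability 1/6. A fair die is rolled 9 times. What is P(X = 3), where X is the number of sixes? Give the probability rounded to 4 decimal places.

X ~ Binomial(n=9, p=0.166667).
P(X=3) = C(9,3) · p^3 · (1−p)^6
= 84 · 0.0046296 · 0.3349 = 0.130238

0.1302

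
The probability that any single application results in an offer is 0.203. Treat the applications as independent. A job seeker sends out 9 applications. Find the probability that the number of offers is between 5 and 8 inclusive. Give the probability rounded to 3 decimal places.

0.021

X ~ Binomial(9, 0.203); P(5 ≤ X ≤ 8) = Σ C(9,k) p^k (1−p)^(9−k) over k:
  k=5: C(9,5)·0.203^5·0.797^4 = 0.01753
  k=6: C(9,6)·0.203^6·0.797^3 = 0.00298
  k=7: C(9,7)·0.203^7·0.797^2 = 0.00032
  k=8: C(9,8)·0.203^8·0.797^1 = 0.00002
Total = 0.02085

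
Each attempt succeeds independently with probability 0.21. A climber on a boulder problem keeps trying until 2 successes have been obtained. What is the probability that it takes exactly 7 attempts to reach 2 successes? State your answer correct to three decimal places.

Y = trial on which the second success occurs; negative binomial, r=2, p=0.21.
P(Y=7) = C(6,1) · p^2 · (1−p)^5
= 6 · 0.0441 · 0.30771 = 0.08142

0.081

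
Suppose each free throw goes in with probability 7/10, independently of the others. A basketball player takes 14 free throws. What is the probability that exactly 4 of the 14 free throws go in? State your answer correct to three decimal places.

0.001

X ~ Binomial(n=14, p=0.70).
P(X=4) = C(14,4) · p^4 · (1−p)^10
= 1001 · 0.2401 · 5.9049e-06 = 0.00142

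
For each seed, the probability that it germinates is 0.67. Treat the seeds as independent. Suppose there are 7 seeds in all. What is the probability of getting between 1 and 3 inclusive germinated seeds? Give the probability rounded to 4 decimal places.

0.1678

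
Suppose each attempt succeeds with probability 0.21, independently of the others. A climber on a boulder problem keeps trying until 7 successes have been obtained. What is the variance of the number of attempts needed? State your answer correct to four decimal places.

Y = total attempts until the seventh success; negative binomial with r=7, p=0.21.
Var(Y) = r(1−p)/p² = 7·0.79 / 0.21² = 125.396825

125.3968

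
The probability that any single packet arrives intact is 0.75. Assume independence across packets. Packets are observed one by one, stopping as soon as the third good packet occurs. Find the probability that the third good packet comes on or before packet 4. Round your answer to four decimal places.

0.7383

Finishing within 4 packets ⇔ at least 3 successes in the first 4. With X ~ Binomial(4, 0.75), P(Y ≤ 4) = 1 − P(X ≤ 2).
  k=0: C(4,0)·0.75^0·0.25^4 = 0.003906
  k=1: C(4,1)·0.75^1·0.25^3 = 0.046875
  k=2: C(4,2)·0.75^2·0.25^2 = 0.210938
1 − 0.261719 = 0.738281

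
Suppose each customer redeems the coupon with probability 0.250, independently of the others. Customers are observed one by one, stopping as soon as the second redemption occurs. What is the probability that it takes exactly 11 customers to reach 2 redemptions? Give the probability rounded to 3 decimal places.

Y = trial on which the second success occurs; negative binomial, r=2, p=0.25.
P(Y=11) = C(10,1) · p^2 · (1−p)^9
= 10 · 0.0625 · 0.075085 = 0.04693

0.047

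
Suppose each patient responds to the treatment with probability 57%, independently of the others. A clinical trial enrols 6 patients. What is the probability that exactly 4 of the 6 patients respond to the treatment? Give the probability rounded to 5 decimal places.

0.29277

X ~ Binomial(n=6, p=0.57).
P(X=4) = C(6,4) · p^4 · (1−p)^2
= 15 · 0.10556 · 0.1849 = 0.2927707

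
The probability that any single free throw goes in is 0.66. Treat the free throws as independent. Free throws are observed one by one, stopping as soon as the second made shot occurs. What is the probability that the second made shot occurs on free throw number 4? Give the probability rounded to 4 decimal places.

Y = trial on which the second success occurs; negative binomial, r=2, p=0.66.
P(Y=4) = C(3,1) · p^2 · (1−p)^2
= 3 · 0.4356 · 0.1156 = 0.151066

0.1511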